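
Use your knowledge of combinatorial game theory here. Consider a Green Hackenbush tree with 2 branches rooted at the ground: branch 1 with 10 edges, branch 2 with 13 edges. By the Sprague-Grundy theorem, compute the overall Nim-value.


The tree has 2 branches from the ground vertex.
In Green Hackenbush, the Nim-value of a simple path of length k is k.
Branch 1: length 10, Nim-value = 10
Branch 2: length 13, Nim-value = 13
Total Nim-value = XOR of all branch values:
0 XOR 10 = 10
10 XOR 13 = 7
Nim-value of the tree = 7

7


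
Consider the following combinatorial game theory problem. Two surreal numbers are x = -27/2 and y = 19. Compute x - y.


x = -27/2, y = 19
Converting to common denominator: 2
x = -27/2, y = 38/2
x - y = -27/2 - 19 = -65/2

-65/2


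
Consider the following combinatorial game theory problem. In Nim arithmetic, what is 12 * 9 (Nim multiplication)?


Nim multiplication is bilinear over XOR: (u XOR v) * w = (u*w) XOR (v*w).
So we split each operand into its bit components and XOR the pairwise Nim products.
12 = 4 + 8 (as XOR of powers of 2).
9 = 1 + 8 (as XOR of powers of 2).
Using the standard Nim-product table on single bits:
  2*2 = 3,   2*4 = 8,   2*8 = 12,
  4*4 = 6,   4*8 = 11,  8*8 = 13,
and  1*x = x (identity), k*l = l*k (commutative).
Pairwise Nim products:
  4 * 1 = 4
  4 * 8 = 11
  8 * 1 = 8
  8 * 8 = 13
XOR them: 4 XOR 11 XOR 8 XOR 13 = 10.
Result: 12 * 9 = 10 (in Nim).

10


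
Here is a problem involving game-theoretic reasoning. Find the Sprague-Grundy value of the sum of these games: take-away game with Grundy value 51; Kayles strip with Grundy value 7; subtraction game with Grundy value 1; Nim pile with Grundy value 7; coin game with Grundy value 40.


By the Sprague-Grundy theorem, the Grundy value of a sum of games is the XOR of individual Grundy values.
take-away game: Grundy value = 51. Running XOR: 0 XOR 51 = 51
Kayles strip: Grundy value = 7. Running XOR: 51 XOR 7 = 52
subtraction game: Grundy value = 1. Running XOR: 52 XOR 1 = 53
Nim pile: Grundy value = 7. Running XOR: 53 XOR 7 = 50
coin game: Grundy value = 40. Running XOR: 50 XOR 40 = 26
The combined Grundy value is 26.

26


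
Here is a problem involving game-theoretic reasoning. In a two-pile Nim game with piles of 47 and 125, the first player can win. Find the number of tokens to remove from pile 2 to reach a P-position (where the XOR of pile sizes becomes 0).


Piles: 47 and 125
Current XOR: 47 XOR 125 = 82 (non-zero, so this is an N-position).
To make the XOR zero, we need to find a move that balances the piles.
For pile 2 (size 125): target = 125 XOR 82 = 47
We reduce pile 2 from 125 to 47.
Tokens removed: 125 - 47 = 78
Verification: 47 XOR 47 = 0

78


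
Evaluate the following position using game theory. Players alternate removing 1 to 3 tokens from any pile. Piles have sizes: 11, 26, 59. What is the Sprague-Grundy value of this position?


Subtraction set: {1, 2, 3}
For this subtraction set, G(n) = n mod 4 (period = max + 1 = 4).
Pile 1 (size 11): G(11) = 11 mod 4 = 3
Pile 2 (size 26): G(26) = 26 mod 4 = 2
Pile 3 (size 59): G(59) = 59 mod 4 = 3
Total Grundy value = XOR of all: 3 XOR 2 XOR 3 = 2

2


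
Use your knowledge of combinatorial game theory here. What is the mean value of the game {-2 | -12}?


Game = {-2 | -12}, a switch {a | b} with numbers a > b.
Its thermograph has left wall a - t and right wall b + t, which meet at t = (a - b)/2, where both equal (a + b)/2. So the mast (mean value) is at (a + b)/2.
Mean = (-2 + (-12))/2 = -14/2 = -7

-7


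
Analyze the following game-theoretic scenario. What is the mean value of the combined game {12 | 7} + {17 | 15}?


G1 = {12 | 7}, G2 = {17 | 15}
Each is a switch {a | b} with numbers a > b; its mean value is (a + b)/2, and mean value is additive over game sums: m(G1 + G2) = m(G1) + m(G2).
Mean of G1 = (12 + (7))/2 = 19/2 = 19/2
Mean of G2 = (17 + (15))/2 = 32/2 = 16
Mean of G1 + G2 = 19/2 + 16 = 51/2

51/2


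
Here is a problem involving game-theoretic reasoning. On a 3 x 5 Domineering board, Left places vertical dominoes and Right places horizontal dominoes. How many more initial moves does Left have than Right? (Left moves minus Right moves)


Board is 3 x 5 (rows x cols).
Left (vertical) placements: (rows-1) * cols = 2 * 5 = 10
Right (horizontal) placements: rows * (cols-1) = 3 * 4 = 12
Advantage = Left - Right = 10 - 12 = -2

-2


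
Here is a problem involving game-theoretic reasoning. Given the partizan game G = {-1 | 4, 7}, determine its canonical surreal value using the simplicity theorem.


Left options: {-1}, max = -1
Right options: {4, 7}, min = 4
All options are numbers and max(Left) < min(Right), so by the simplicity theorem the value is the simplest (earliest-born) number strictly between -1 and 4.
Integers 0 through 3 all lie strictly between -1 and 4.
Among integers, the simplest (lowest birthday = smallest |n|; 0 is born on day 0, +-n on day n) is 0.
No non-integer in the interval can be simpler: if x is a non-integer in the interval, then floor(x) or ceil(x) also lies in the interval (the interval contains an integer), and both are proper prefixes of x's sign expansion, i.e. born earlier. So the game value is 0.
Game value = 0

0


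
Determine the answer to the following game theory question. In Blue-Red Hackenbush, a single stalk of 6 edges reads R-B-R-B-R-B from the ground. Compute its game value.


Edges (from ground): R-B-R-B-R-B
By Berlekamp's sign-expansion rule, a Blue-Red Hackenbush stalk has the value of the surreal number whose sign sequence is the edge sequence with B -> + and R -> -.
Sign sequence: -+-+-+
Trace the sign expansion in the surreal number tree, starting from 0:
Edge 1: R (sign -) -> bounds (-inf, 0), value = -1
Edge 2: B (sign +) -> bounds (-1, 0), value = -1/2
Edge 3: R (sign -) -> bounds (-1, -1/2), value = -3/4
Edge 4: B (sign +) -> bounds (-3/4, -1/2), value = -5/8
Edge 5: R (sign -) -> bounds (-3/4, -5/8), value = -11/16
Edge 6: B (sign +) -> bounds (-11/16, -5/8), value = -21/32
Game value = -21/32

-21/32


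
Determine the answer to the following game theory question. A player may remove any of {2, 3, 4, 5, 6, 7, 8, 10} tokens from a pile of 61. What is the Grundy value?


The subtraction set is S = {2, 3, 4, 5, 6, 7, 8, 10}.
G(k) = mex{ G(k - s) : s in S, s <= k }. We compute iteratively: G(0) = 0.
G(1) = mex({}) = 0
G(2) = mex({0}) = 1
G(3) = mex({0}) = 1
G(4) = mex({0, 1}) = 2
G(5) = mex({0, 1}) = 2
G(6) = mex({0, 1, 2}) = 3
G(7) = mex({0, 1, 2}) = 3
G(8) = mex({0, 1, 2, 3}) = 4
G(9) = mex({0, 1, 2, 3}) = 4
G(10) = mex({0, 1, 2, 3, 4}) = 5
G(11) = mex({0, 1, 2, 3, 4}) = 5
G(12) = mex({1, 2, 3, 4, 5}) = 0
G(13) = mex({1, 2, 3, 4, 5}) = 0
G(14) = mex({0, 2, 3, 4, 5}) = 1
G(15) = mex({0, 2, 3, 4, 5}) = 1
G(16) = mex({0, 1, 3, 4, 5}) = 2
G(17) = mex({0, 1, 3, 4, 5}) = 2
G(18) = mex({0, 1, 2, 4, 5}) = 3
G(19) = mex({0, 1, 2, 4, 5}) = 3
G(20) = mex({0, 1, 2, 3, 5}) = 4
G(21) = mex({0, 1, 2, 3, 5}) = 4
Observe that G(12)..G(21) = 0, 0, 1, 1, 2, 2, 3, 3, 4, 4 repeats G(0)..G(9) = 0, 0, 1, 1, 2, 2, 3, 3, 4, 4.
For k >= max(S) = 10, G(k) is determined by the previous 10 values G(k-10)..G(k-1); a window of 10 consecutive values has recurred shifted by 12, so by induction G(k + 12) = G(k) for all k >= 0: the sequence is periodic from the start with period 12.
One period: G(0..11) = 0, 0, 1, 1, 2, 2, 3, 3, 4, 4, 5, 5.
61 mod 12 = 1, so G(61) = G(1) = 0.

0


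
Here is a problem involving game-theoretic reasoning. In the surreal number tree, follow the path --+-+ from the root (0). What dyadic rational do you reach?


Sign expansion: --+-+
Rule: track bounds (lo, hi), initially (-inf, +inf). On '+', the current value becomes lo and we move to the simplest number in (value, hi): value + 1 if hi = +inf, otherwise the midpoint (value + hi)/2. On '-', the current value becomes hi and we move to value - 1 if lo = -inf, otherwise the midpoint (lo + value)/2.
Start at 0.
Step 1: sign = -, move left. Bounds: (-inf, 0). Value = -1
Step 2: sign = -, move left. Bounds: (-inf, -1). Value = -2
Step 3: sign = +, move right. Bounds: (-2, -1). Value = -3/2
Step 4: sign = -, move left. Bounds: (-2, -3/2). Value = -7/4
Step 5: sign = +, move right. Bounds: (-7/4, -3/2). Value = -13/8
The surreal number with sign expansion --+-+ is -13/8.

-13/8


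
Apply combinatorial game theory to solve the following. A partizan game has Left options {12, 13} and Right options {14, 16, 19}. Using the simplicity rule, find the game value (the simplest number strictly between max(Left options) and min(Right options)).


Left options: {12, 13}, max = 13
Right options: {14, 16, 19}, min = 14
All options are numbers and max(Left) < min(Right), so by the simplicity theorem the value is the simplest (earliest-born) number strictly between 13 and 14.
No integer lies strictly between 13 and 14, so the value is the dyadic rational m/2^k in the interval with the smallest k (then m odd); search k = 1, 2, ...:
Denominator 2: 27/2 lies strictly between 13 and 14 -- found.
The simplest number in the interval is 27/2.
Game value = 27/2

27/2


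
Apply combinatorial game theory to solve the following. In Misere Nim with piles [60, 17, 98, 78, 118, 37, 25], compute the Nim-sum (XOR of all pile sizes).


We need the XOR (exclusive or) of all pile sizes.
After XOR-ing pile 1 (size 60): 0 XOR 60 = 60
After XOR-ing pile 2 (size 17): 60 XOR 17 = 45
After XOR-ing pile 3 (size 98): 45 XOR 98 = 79
After XOR-ing pile 4 (size 78): 79 XOR 78 = 1
After XOR-ing pile 5 (size 118): 1 XOR 118 = 119
After XOR-ing pile 6 (size 37): 119 XOR 37 = 82
After XOR-ing pile 7 (size 25): 82 XOR 25 = 75
The Nim-value of this position is 75.

75


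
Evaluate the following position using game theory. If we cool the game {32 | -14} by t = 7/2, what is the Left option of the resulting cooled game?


Original game: {32 | -14} (a switch {a | b} with a > b).
Cooling by t (for t below the temperature (a - b)/2 = 23) taxes each move by t: {a | b} cooled by t is {a - t | b + t}.
Cooling amount: t = 7/2
Cooled Left option: 32 - 7/2 = 57/2
Cooled Right option: -14 + 7/2 = -21/2
Cooled game: {57/2 | -21/2}
Left option = 57/2

57/2


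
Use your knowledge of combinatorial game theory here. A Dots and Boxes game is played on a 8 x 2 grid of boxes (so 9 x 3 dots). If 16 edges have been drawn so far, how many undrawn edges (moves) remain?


Grid: 8 x 2 boxes, i.e. 9 rows and 3 columns of dots.
Horizontal edges: (rows + 1) * cols = 9 * 2 = 18
Vertical edges: rows * (cols + 1) = 8 * 3 = 24
Total edges: 18 + 24 = 42
Edges drawn: 16
Remaining: 42 - 16 = 26

26


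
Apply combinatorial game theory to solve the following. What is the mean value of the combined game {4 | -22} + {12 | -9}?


G1 = {4 | -22}, G2 = {12 | -9}
Each is a switch {a | b} with numbers a > b; its mean value is (a + b)/2, and mean value is additive over game sums: m(G1 + G2) = m(G1) + m(G2).
Mean of G1 = (4 + (-22))/2 = -18/2 = -9
Mean of G2 = (12 + (-9))/2 = 3/2 = 3/2
Mean of G1 + G2 = -9 + 3/2 = -15/2

-15/2


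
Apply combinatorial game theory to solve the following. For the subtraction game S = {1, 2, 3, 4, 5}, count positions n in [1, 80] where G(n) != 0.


Subtraction set S = {1, 2, 3, 4, 5}, so G(n) = n mod 6.
G(n) = 0 when n is a multiple of 6.
Multiples of 6 in [1, 80]: 13
N-positions (nonzero Grundy) = 80 - 13 = 67

67


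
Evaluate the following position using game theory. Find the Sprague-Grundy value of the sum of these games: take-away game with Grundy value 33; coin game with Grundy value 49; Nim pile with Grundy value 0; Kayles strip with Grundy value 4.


By the Sprague-Grundy theorem, the Grundy value of a sum of games is the XOR of individual Grundy values.
take-away game: Grundy value = 33. Running XOR: 0 XOR 33 = 33
coin game: Grundy value = 49. Running XOR: 33 XOR 49 = 16
Nim pile: Grundy value = 0. Running XOR: 16 XOR 0 = 16
Kayles strip: Grundy value = 4. Running XOR: 16 XOR 4 = 20
The combined Grundy value is 20.

20


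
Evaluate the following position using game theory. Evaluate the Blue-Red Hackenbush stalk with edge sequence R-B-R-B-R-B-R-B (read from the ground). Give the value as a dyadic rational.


Edges (from ground): R-B-R-B-R-B-R-B
By Berlekamp's sign-expansion rule, a Blue-Red Hackenbush stalk has the value of the surreal number whose sign sequence is the edge sequence with B -> + and R -> -.
Sign sequence: -+-+-+-+
Trace the sign expansion in the surreal number tree, starting from 0:
Edge 1: R (sign -) -> bounds (-inf, 0), value = -1
Edge 2: B (sign +) -> bounds (-1, 0), value = -1/2
Edge 3: R (sign -) -> bounds (-1, -1/2), value = -3/4
Edge 4: B (sign +) -> bounds (-3/4, -1/2), value = -5/8
Edge 5: R (sign -) -> bounds (-3/4, -5/8), value = -11/16
Edge 6: B (sign +) -> bounds (-11/16, -5/8), value = -21/32
Edge 7: R (sign -) -> bounds (-11/16, -21/32), value = -43/64
Edge 8: B (sign +) -> bounds (-43/64, -21/32), value = -85/128
Game value = -85/128

-85/128


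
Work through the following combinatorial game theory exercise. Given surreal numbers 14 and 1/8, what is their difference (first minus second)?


x = 14, y = 1/8
Converting to common denominator: 8
x = 112/8, y = 1/8
x - y = 14 - 1/8 = 111/8

111/8


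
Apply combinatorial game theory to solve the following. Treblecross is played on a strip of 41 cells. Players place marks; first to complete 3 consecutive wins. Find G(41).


Treblecross: place X on empty cells; 3-in-a-row wins.
Playing within two cells of an existing X lets the opponent win at once, so sensible play treats the cells i-2..i+2 around each X as dead. The player left with no safe cell loses, so this is a normal-play take-away game on strips of safe cells.
Placing X at cell i (0-indexed) of a strip of k safe cells leaves independent strips of sizes max(0, i-2) and max(0, k-i-3). Hence G(k) = mex{ G(max(0,i-2)) XOR G(max(0,k-i-3)) : 0 <= i < k }, with G(0) = 0.
G(1): splits (0,0):0^0=0 -> mex({0}) = 1
G(2): splits (0,0):0^0=0 -> mex({0}) = 1
G(3): splits (0,0):0^0=0 -> mex({0}) = 1
G(4): splits (0,1):0^1=1 (0,0):0^0=0 -> mex({0, 1}) = 2
G(5): splits (0,2):0^1=1 (0,1):0^1=1 (0,0):0^0=0 -> mex({0, 1}) = 2
G(6) = mex({1}) = 0
G(7) = mex({0, 1, 2}) = 3
G(8) = mex({0, 1, 2}) = 3
G(9) = mex({0, 2}) = 1
G(10) = mex({0, 2, 3}) = 1
G(11) = mex({0, 3}) = 1
G(12) = mex({1, 3}) = 0
G(13) = mex({0, 1, 2, 3}) = 4
G(14) = mex({0, 1, 2}) = 3
G(15) = mex({0, 1, 2}) = 3
G(16) = mex({0, 1, 2, 4}) = 3
G(17) = mex({0, 1, 3, 4}) = 2
G(18) = mex({0, 1, 3, 4}) = 2
G(19) = mex({0, 1, 3, 5}) = 2
G(20) = mex({0, 1, 2, 3, 5}) = 4
G(21) = mex({0, 1, 2, 3, 5}) = 4
G(22) = mex({1, 2, 6}) = 0
G(23) = mex({0, 1, 2, 3, 4, 6}) = 5
G(24) = mex({0, 1, 2, 3, 4}) = 5
G(25) = mex({0, 1, 3, 4, 7}) = 2
G(26) = mex({0, 1, 3, 4, 5, 7}) = 2
G(27) = mex({0, 1, 3, 5}) = 2
G(28) = mex({0, 1, 2, 5}) = 3
G(29) = mex({0, 1, 2, 4, 5, 6}) = 3
G(30) = mex({1, 2, 4, 6}) = 0
G(31) = mex({0, 1, 2, 3, 4, 6}) = 5
G(32) = mex({1, 2, 3, 4, 7}) = 0
G(33) = mex({0, 3, 7}) = 1
G(34) = mex({0, 2, 3, 5, 7}) = 1
G(35) = mex({0, 2, 3, 5, 6}) = 1
G(36) = mex({0, 1, 2, 5, 6}) = 3
G(37) = mex({0, 1, 2, 4, 5, 6}) = 3
G(38) = mex({0, 1, 2, 4}) = 3
G(39) = mex({0, 1, 2, 3, 4, 7}) = 5
G(40) = mex({0, 1, 2, 3, 4, 5, 7}) = 6
G(41) = mex({0, 1, 2, 3, 5, 7}) = 4
Therefore G(41) = 4.

4


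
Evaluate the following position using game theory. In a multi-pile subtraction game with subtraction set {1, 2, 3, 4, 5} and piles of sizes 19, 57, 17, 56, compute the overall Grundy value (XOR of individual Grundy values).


Subtraction set: {1, 2, 3, 4, 5}
For this subtraction set, G(n) = n mod 6 (period = max + 1 = 6).
Pile 1 (size 19): G(19) = 19 mod 6 = 1
Pile 2 (size 57): G(57) = 57 mod 6 = 3
Pile 3 (size 17): G(17) = 17 mod 6 = 5
Pile 4 (size 56): G(56) = 56 mod 6 = 2
Total Grundy value = XOR of all: 1 XOR 3 XOR 5 XOR 2 = 5

5


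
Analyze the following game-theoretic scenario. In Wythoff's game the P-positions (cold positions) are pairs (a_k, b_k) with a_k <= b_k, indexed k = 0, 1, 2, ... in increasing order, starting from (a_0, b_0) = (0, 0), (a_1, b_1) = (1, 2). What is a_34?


By Wythoff's theorem, a_k = floor(k * phi) and b_k = floor(k * phi^2) = a_k + k, where phi = (1 + sqrt(5))/2 is the golden ratio.
phi = (1 + sqrt(5))/2 = 1.618034
k = 34
k * phi = 34 * 1.618034 = 55.013156
a_34 = floor(k * phi) = 55

55


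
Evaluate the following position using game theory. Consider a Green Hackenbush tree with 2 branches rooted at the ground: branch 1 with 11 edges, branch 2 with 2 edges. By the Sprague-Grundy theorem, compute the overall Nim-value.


The tree has 2 branches from the ground vertex.
In Green Hackenbush, the Nim-value of a simple path of length k is k.
Branch 1: length 11, Nim-value = 11
Branch 2: length 2, Nim-value = 2
Total Nim-value = XOR of all branch values:
0 XOR 11 = 11
11 XOR 2 = 9
Nim-value of the tree = 9

9


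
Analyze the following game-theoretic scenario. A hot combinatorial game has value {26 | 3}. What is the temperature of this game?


The game is {26 | 3}, a switch {a | b} with numbers a > b.
Cooling {a | b} by t gives {a - t | b + t}, which stops being hot when a - t = b + t, i.e. at t = (a - b)/2. So the temperature of a switch is (a - b)/2.
Temperature = (Left option - Right option) / 2
= (26 - (3)) / 2
= 23 / 2
= 23/2

23/2


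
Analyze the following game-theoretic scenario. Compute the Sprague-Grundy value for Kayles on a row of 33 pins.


Kayles: a move removes 1 or 2 adjacent pins from a contiguous row.
Removing pins from a row of k leaves two independent rows (a, b) with a + b = k - 1 (one pin) or a + b = k - 2 (two pins); an end removal gives a = 0.
By Sprague-Grundy, G(k) = mex{ G(a) XOR G(b) } over all these splits. G(0) = 0.
G(1): splits (0,0):0^0=0 -> mex({0}) = 1
G(2): splits (0,1):0^1=1 (0,0):0^0=0 -> mex({0, 1}) = 2
G(3): splits (0,2):0^2=2 (1,1):1^1=0 (0,1):0^1=1 -> mex({0, 1, 2}) = 3
G(4): splits (0,3):0^3=3 (1,2):1^2=3 (0,2):0^2=2 (1,1):1^1=0 -> mex({0, 2, 3}) = 1
G(5): splits (0,4):0^1=1 (1,3):1^3=2 (2,2):2^2=0 (0,3):0^3=3 (1,2):1^2=3 -> mex({0, 1, 2, 3}) = 4
G(6) = mex({0, 1, 2, 4}) = 3
G(7) = mex({0, 1, 3, 4, 5}) = 2
G(8) = mex({0, 2, 3, 5, 6}) = 1
G(9) = mex({0, 1, 2, 3, 6, 7}) = 4
G(10) = mex({0, 1, 3, 4, 5, 7}) = 2
G(11) = mex({0, 1, 2, 3, 4, 5}) = 6
G(12) = mex({0, 1, 2, 3, 5, 6, 7}) = 4
G(13) = mex({0, 2, 3, 4, 6, 7}) = 1
G(14) = mex({0, 1, 4, 5, 6, 7}) = 2
G(15) = mex({0, 1, 2, 3, 4, 5, 6}) = 7
G(16) = mex({0, 2, 3, 5, 6, 7}) = 1
G(17) = mex({0, 1, 2, 3, 5, 6, 7}) = 4
G(18) = mex({0, 1, 2, 4, 5, 6}) = 3
G(19) = mex({0, 1, 3, 4, 5, 7}) = 2
G(20) = mex({0, 2, 3, 4, 5, 6, 7}) = 1
G(21) = mex({0, 1, 2, 3, 5, 6, 7}) = 4
G(22) = mex({0, 1, 2, 3, 4, 5, 7}) = 6
G(23) = mex({0, 1, 2, 3, 4, 5, 6}) = 7
G(24) = mex({0, 1, 2, 3, 5, 6, 7}) = 4
G(25) = mex({0, 2, 3, 4, 6, 7}) = 1
G(26) = mex({0, 1, 3, 4, 5, 6, 7}) = 2
G(27) = mex({0, 1, 2, 3, 4, 5, 6, 7}) = 8
G(28) = mex({0, 1, 2, 3, 4, 6, 7, 8}) = 5
G(29) = mex({0, 1, 2, 3, 5, 6, 7, 8, 9}) = 4
G(30) = mex({0, 1, 2, 3, 4, 5, 6, 9, 10}) = 7
G(31) = mex({0, 1, 3, 4, 5, 7, 10, 11}) = 2
G(32) = mex({0, 2, 3, 4, 5, 6, 7, 9, 11}) = 1
G(33) = mex({0, 1, 2, 3, 4, 5, 6, 7, 9, 12}) = 8
Therefore G(33) = 8.

8


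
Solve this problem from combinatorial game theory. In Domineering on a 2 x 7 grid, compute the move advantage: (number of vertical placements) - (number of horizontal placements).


Board is 2 x 7 (rows x cols).
Left (vertical) placements: (rows-1) * cols = 1 * 7 = 7
Right (horizontal) placements: rows * (cols-1) = 2 * 6 = 12
Advantage = Left - Right = 7 - 12 = -5

-5


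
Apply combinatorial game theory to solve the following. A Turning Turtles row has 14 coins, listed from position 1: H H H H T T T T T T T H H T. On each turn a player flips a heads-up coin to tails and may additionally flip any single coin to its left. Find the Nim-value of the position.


Coins: H H H H T T T T T T T H H T
Key fact: a single head at position k behaves exactly like a Nim heap of size k (turning it to T and optionally flipping a coin at j < k corresponds to moving the heap from k to j, or to 0), and heads combine as a disjunctive sum (two heads at the same place would cancel, matching j XOR j = 0). So the Nim-value is the XOR of the 1-indexed positions of the heads.
Face-up positions (1-indexed): [1, 2, 3, 4, 12, 13]
XOR 0 with 1: 0 XOR 1 = 1
XOR 1 with 2: 1 XOR 2 = 3
XOR 3 with 3: 3 XOR 3 = 0
XOR 0 with 4: 0 XOR 4 = 4
XOR 4 with 12: 4 XOR 12 = 8
XOR 8 with 13: 8 XOR 13 = 5
Nim-value = 5

5


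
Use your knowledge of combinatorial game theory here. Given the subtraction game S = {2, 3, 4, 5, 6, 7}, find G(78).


The subtraction set is S = {2, 3, 4, 5, 6, 7}.
G(k) = mex{ G(k - s) : s in S, s <= k }. We compute iteratively: G(0) = 0.
G(1) = mex({}) = 0
G(2) = mex({0}) = 1
G(3) = mex({0}) = 1
G(4) = mex({0, 1}) = 2
G(5) = mex({0, 1}) = 2
G(6) = mex({0, 1, 2}) = 3
G(7) = mex({0, 1, 2}) = 3
G(8) = mex({0, 1, 2, 3}) = 4
G(9) = mex({1, 2, 3}) = 0
G(10) = mex({1, 2, 3, 4}) = 0
G(11) = mex({0, 2, 3, 4}) = 1
G(12) = mex({0, 2, 3, 4}) = 1
G(13) = mex({0, 1, 3, 4}) = 2
G(14) = mex({0, 1, 3, 4}) = 2
G(15) = mex({0, 1, 2, 4}) = 3
Observe that G(9)..G(15) = 0, 0, 1, 1, 2, 2, 3 repeats G(0)..G(6) = 0, 0, 1, 1, 2, 2, 3.
For k >= max(S) = 7, G(k) is determined by the previous 7 values G(k-7)..G(k-1); a window of 7 consecutive values has recurred shifted by 9, so by induction G(k + 9) = G(k) for all k >= 0: the sequence is periodic from the start with period 9.
One period: G(0..8) = 0, 0, 1, 1, 2, 2, 3, 3, 4.
78 mod 9 = 6, so G(78) = G(6) = 3.

3


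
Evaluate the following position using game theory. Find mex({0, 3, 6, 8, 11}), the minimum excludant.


Set = {0, 3, 6, 8, 11}
0 is in the set.
1 is NOT in the set. This is the mex.
mex = 1

1


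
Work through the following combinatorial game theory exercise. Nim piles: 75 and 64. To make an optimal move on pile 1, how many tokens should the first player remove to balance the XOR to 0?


Piles: 75 and 64
Current XOR: 75 XOR 64 = 11 (non-zero, so this is an N-position).
To make the XOR zero, we need to find a move that balances the piles.
For pile 1 (size 75): target = 75 XOR 11 = 64
We reduce pile 1 from 75 to 64.
Tokens removed: 75 - 64 = 11
Verification: 64 XOR 64 = 0

11


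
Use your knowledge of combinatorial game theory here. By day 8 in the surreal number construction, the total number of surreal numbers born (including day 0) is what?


Day 0: {|} = 0 is born. Count = 1.
Day n: the number of surreal numbers born by day n is 2^(n+1) - 1.
By day 0: 2^1 - 1 = 1
By day 1: 2^2 - 1 = 3
By day 2: 2^3 - 1 = 7
By day 3: 2^4 - 1 = 15
By day 4: 2^5 - 1 = 31
By day 5: 2^6 - 1 = 63
By day 6: 2^7 - 1 = 127
By day 7: 2^8 - 1 = 255
By day 8: 2^9 - 1 = 511
By day 8: 511 surreal numbers.

511


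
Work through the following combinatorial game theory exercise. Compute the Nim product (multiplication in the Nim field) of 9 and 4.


Nim multiplication is bilinear over XOR: (u XOR v) * w = (u*w) XOR (v*w).
So we split each operand into its bit components and XOR the pairwise Nim products.
9 = 1 + 8 (as XOR of powers of 2).
4 = 4 (as XOR of powers of 2).
Using the standard Nim-product table on single bits:
  2*2 = 3,   2*4 = 8,   2*8 = 12,
  4*4 = 6,   4*8 = 11,  8*8 = 13,
and  1*x = x (identity), k*l = l*k (commutative).
Pairwise Nim products:
  1 * 4 = 4
  8 * 4 = 11
XOR them: 4 XOR 11 = 15.
Result: 9 * 4 = 15 (in Nim).

15


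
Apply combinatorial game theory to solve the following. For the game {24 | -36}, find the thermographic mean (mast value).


Game = {24 | -36}, a switch {a | b} with numbers a > b.
Its thermograph has left wall a - t and right wall b + t, which meet at t = (a - b)/2, where both equal (a + b)/2. So the mast (mean value) is at (a + b)/2.
Mean = (24 + (-36))/2 = -12/2 = -6

-6


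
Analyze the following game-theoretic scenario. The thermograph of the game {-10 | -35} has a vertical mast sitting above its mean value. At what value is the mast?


Game = {-10 | -35}, a switch {a | b} with numbers a > b.
Its thermograph has left wall a - t and right wall b + t, which meet at t = (a - b)/2, where both equal (a + b)/2. So the mast (mean value) is at (a + b)/2.
Mean = (-10 + (-35))/2 = -45/2 = -45/2

-45/2


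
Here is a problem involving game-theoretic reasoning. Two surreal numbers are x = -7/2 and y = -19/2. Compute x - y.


x = -7/2, y = -19/2
Converting to common denominator: 2
x = -7/2, y = -19/2
x - y = -7/2 - -19/2 = 6

6


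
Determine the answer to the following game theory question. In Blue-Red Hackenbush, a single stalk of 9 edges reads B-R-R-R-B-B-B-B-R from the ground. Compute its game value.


Edges (from ground): B-R-R-R-B-B-B-B-R
By Berlekamp's sign-expansion rule, a Blue-Red Hackenbush stalk has the value of the surreal number whose sign sequence is the edge sequence with B -> + and R -> -.
Sign sequence: +---++++-
Trace the sign expansion in the surreal number tree, starting from 0:
Edge 1: B (sign +) -> bounds (0, +inf), value = 1
Edge 2: R (sign -) -> bounds (0, 1), value = 1/2
Edge 3: R (sign -) -> bounds (0, 1/2), value = 1/4
Edge 4: R (sign -) -> bounds (0, 1/4), value = 1/8
Edge 5: B (sign +) -> bounds (1/8, 1/4), value = 3/16
Edge 6: B (sign +) -> bounds (3/16, 1/4), value = 7/32
Edge 7: B (sign +) -> bounds (7/32, 1/4), value = 15/64
Edge 8: B (sign +) -> bounds (15/64, 1/4), value = 31/128
Edge 9: R (sign -) -> bounds (15/64, 31/128), value = 61/256
Game value = 61/256

61/256


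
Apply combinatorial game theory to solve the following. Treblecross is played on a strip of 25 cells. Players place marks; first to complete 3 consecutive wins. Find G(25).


Treblecross: place X on empty cells; 3-in-a-row wins.
Playing within two cells of an existing X lets the opponent win at once, so sensible play treats the cells i-2..i+2 around each X as dead. The player left with no safe cell loses, so this is a normal-play take-away game on strips of safe cells.
Placing X at cell i (0-indexed) of a strip of k safe cells leaves independent strips of sizes max(0, i-2) and max(0, k-i-3). Hence G(k) = mex{ G(max(0,i-2)) XOR G(max(0,k-i-3)) : 0 <= i < k }, with G(0) = 0.
G(1): splits (0,0):0^0=0 -> mex({0}) = 1
G(2): splits (0,0):0^0=0 -> mex({0}) = 1
G(3): splits (0,0):0^0=0 -> mex({0}) = 1
G(4): splits (0,1):0^1=1 (0,0):0^0=0 -> mex({0, 1}) = 2
G(5): splits (0,2):0^1=1 (0,1):0^1=1 (0,0):0^0=0 -> mex({0, 1}) = 2
G(6) = mex({1}) = 0
G(7) = mex({0, 1, 2}) = 3
G(8) = mex({0, 1, 2}) = 3
G(9) = mex({0, 2}) = 1
G(10) = mex({0, 2, 3}) = 1
G(11) = mex({0, 3}) = 1
G(12) = mex({1, 3}) = 0
G(13) = mex({0, 1, 2, 3}) = 4
G(14) = mex({0, 1, 2}) = 3
G(15) = mex({0, 1, 2}) = 3
G(16) = mex({0, 1, 2, 4}) = 3
G(17) = mex({0, 1, 3, 4}) = 2
G(18) = mex({0, 1, 3, 4}) = 2
G(19) = mex({0, 1, 3, 5}) = 2
G(20) = mex({0, 1, 2, 3, 5}) = 4
G(21) = mex({0, 1, 2, 3, 5}) = 4
G(22) = mex({1, 2, 6}) = 0
G(23) = mex({0, 1, 2, 3, 4, 6}) = 5
G(24) = mex({0, 1, 2, 3, 4}) = 5
G(25) = mex({0, 1, 3, 4, 7}) = 2
Therefore G(25) = 2.

2


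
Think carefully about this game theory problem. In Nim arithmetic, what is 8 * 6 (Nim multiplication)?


Nim multiplication is bilinear over XOR: (u XOR v) * w = (u*w) XOR (v*w).
So we split each operand into its bit components and XOR the pairwise Nim products.
8 = 8 (as XOR of powers of 2).
6 = 2 + 4 (as XOR of powers of 2).
Using the standard Nim-product table on single bits:
  2*2 = 3,   2*4 = 8,   2*8 = 12,
  4*4 = 6,   4*8 = 11,  8*8 = 13,
and  1*x = x (identity), k*l = l*k (commutative).
Pairwise Nim products:
  8 * 2 = 12
  8 * 4 = 11
XOR them: 12 XOR 11 = 7.
Result: 8 * 6 = 7 (in Nim).

7


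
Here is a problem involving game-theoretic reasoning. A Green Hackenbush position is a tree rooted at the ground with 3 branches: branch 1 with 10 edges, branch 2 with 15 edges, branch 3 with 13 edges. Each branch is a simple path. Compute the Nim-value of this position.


The tree has 3 branches from the ground vertex.
In Green Hackenbush, the Nim-value of a simple path of length k is k.
Branch 1: length 10, Nim-value = 10
Branch 2: length 15, Nim-value = 15
Branch 3: length 13, Nim-value = 13
Total Nim-value = XOR of all branch values:
0 XOR 10 = 10
10 XOR 15 = 5
5 XOR 13 = 8
Nim-value of the tree = 8

8


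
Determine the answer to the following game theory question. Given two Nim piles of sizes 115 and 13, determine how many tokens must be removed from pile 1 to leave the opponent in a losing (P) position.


Piles: 115 and 13
Current XOR: 115 XOR 13 = 126 (non-zero, so this is an N-position).
To make the XOR zero, we need to find a move that balances the piles.
For pile 1 (size 115): target = 115 XOR 126 = 13
We reduce pile 1 from 115 to 13.
Tokens removed: 115 - 13 = 102
Verification: 13 XOR 13 = 0

102


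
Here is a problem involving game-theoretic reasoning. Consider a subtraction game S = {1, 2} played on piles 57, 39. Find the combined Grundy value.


Subtraction set: {1, 2}
For this subtraction set, G(n) = n mod 3 (period = max + 1 = 3).
Pile 1 (size 57): G(57) = 57 mod 3 = 0
Pile 2 (size 39): G(39) = 39 mod 3 = 0
Total Grundy value = XOR of all: 0 XOR 0 = 0

0


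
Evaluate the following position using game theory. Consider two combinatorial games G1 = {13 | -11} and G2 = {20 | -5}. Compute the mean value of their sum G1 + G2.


G1 = {13 | -11}, G2 = {20 | -5}
Each is a switch {a | b} with numbers a > b; its mean value is (a + b)/2, and mean value is additive over game sums: m(G1 + G2) = m(G1) + m(G2).
Mean of G1 = (13 + (-11))/2 = 2/2 = 1
Mean of G2 = (20 + (-5))/2 = 15/2 = 15/2
Mean of G1 + G2 = 1 + 15/2 = 17/2

17/2


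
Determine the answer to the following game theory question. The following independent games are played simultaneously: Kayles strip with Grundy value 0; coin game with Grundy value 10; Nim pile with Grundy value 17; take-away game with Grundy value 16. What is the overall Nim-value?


By the Sprague-Grundy theorem, the Grundy value of a sum of games is the XOR of individual Grundy values.
Kayles strip: Grundy value = 0. Running XOR: 0 XOR 0 = 0
coin game: Grundy value = 10. Running XOR: 0 XOR 10 = 10
Nim pile: Grundy value = 17. Running XOR: 10 XOR 17 = 27
take-away game: Grundy value = 16. Running XOR: 27 XOR 16 = 11
The combined Grundy value is 11.

11


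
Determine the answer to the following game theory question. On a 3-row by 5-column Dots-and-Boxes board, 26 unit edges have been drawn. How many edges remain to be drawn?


Grid: 3 x 5 boxes, i.e. 4 rows and 6 columns of dots.
Horizontal edges: (rows + 1) * cols = 4 * 5 = 20
Vertical edges: rows * (cols + 1) = 3 * 6 = 18
Total edges: 20 + 18 = 38
Edges drawn: 26
Remaining: 38 - 26 = 12

12


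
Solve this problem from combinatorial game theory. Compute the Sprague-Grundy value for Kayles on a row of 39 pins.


Kayles: a move removes 1 or 2 adjacent pins from a contiguous row.
Removing pins from a row of k leaves two independent rows (a, b) with a + b = k - 1 (one pin) or a + b = k - 2 (two pins); an end removal gives a = 0.
By Sprague-Grundy, G(k) = mex{ G(a) XOR G(b) } over all these splits. G(0) = 0.
G(1): splits (0,0):0^0=0 -> mex({0}) = 1
G(2): splits (0,1):0^1=1 (0,0):0^0=0 -> mex({0, 1}) = 2
G(3): splits (0,2):0^2=2 (1,1):1^1=0 (0,1):0^1=1 -> mex({0, 1, 2}) = 3
G(4): splits (0,3):0^3=3 (1,2):1^2=3 (0,2):0^2=2 (1,1):1^1=0 -> mex({0, 2, 3}) = 1
G(5): splits (0,4):0^1=1 (1,3):1^3=2 (2,2):2^2=0 (0,3):0^3=3 (1,2):1^2=3 -> mex({0, 1, 2, 3}) = 4
G(6) = mex({0, 1, 2, 4}) = 3
G(7) = mex({0, 1, 3, 4, 5}) = 2
G(8) = mex({0, 2, 3, 5, 6}) = 1
G(9) = mex({0, 1, 2, 3, 6, 7}) = 4
G(10) = mex({0, 1, 3, 4, 5, 7}) = 2
G(11) = mex({0, 1, 2, 3, 4, 5}) = 6
G(12) = mex({0, 1, 2, 3, 5, 6, 7}) = 4
G(13) = mex({0, 2, 3, 4, 6, 7}) = 1
G(14) = mex({0, 1, 4, 5, 6, 7}) = 2
G(15) = mex({0, 1, 2, 3, 4, 5, 6}) = 7
G(16) = mex({0, 2, 3, 5, 6, 7}) = 1
G(17) = mex({0, 1, 2, 3, 5, 6, 7}) = 4
G(18) = mex({0, 1, 2, 4, 5, 6}) = 3
G(19) = mex({0, 1, 3, 4, 5, 7}) = 2
G(20) = mex({0, 2, 3, 4, 5, 6, 7}) = 1
G(21) = mex({0, 1, 2, 3, 5, 6, 7}) = 4
G(22) = mex({0, 1, 2, 3, 4, 5, 7}) = 6
G(23) = mex({0, 1, 2, 3, 4, 5, 6}) = 7
G(24) = mex({0, 1, 2, 3, 5, 6, 7}) = 4
G(25) = mex({0, 2, 3, 4, 6, 7}) = 1
G(26) = mex({0, 1, 3, 4, 5, 6, 7}) = 2
G(27) = mex({0, 1, 2, 3, 4, 5, 6, 7}) = 8
G(28) = mex({0, 1, 2, 3, 4, 6, 7, 8}) = 5
G(29) = mex({0, 1, 2, 3, 5, 6, 7, 8, 9}) = 4
G(30) = mex({0, 1, 2, 3, 4, 5, 6, 9, 10}) = 7
G(31) = mex({0, 1, 3, 4, 5, 7, 10, 11}) = 2
G(32) = mex({0, 2, 3, 4, 5, 6, 7, 9, 11}) = 1
G(33) = mex({0, 1, 2, 3, 4, 5, 6, 7, 9, 12}) = 8
G(34) = mex({0, 1, 2, 3, 4, 5, 7, 8, 11, 12}) = 6
G(35) = mex({0, 1, 2, 3, 4, 5, 6, 8, 9, 10, 11}) = 7
G(36) = mex({0, 1, 2, 3, 5, 6, 7, 9, 10}) = 4
G(37) = mex({0, 2, 3, 4, 6, 7, 9, 10, 11, 12}) = 1
G(38) = mex({0, 1, 3, 4, 5, 6, 7, 9, 10, 11, 12}) = 2
G(39) = mex({0, 1, 2, 4, 5, 6, 7, 9, 10, 12, 14}) = 3
Therefore G(39) = 3.

3


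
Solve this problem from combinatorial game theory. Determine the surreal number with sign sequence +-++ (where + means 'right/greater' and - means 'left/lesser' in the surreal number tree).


Sign expansion: +-++
Rule: track bounds (lo, hi), initially (-inf, +inf). On '+', the current value becomes lo and we move to the simplest number in (value, hi): value + 1 if hi = +inf, otherwise the midpoint (value + hi)/2. On '-', the current value becomes hi and we move to value - 1 if lo = -inf, otherwise the midpoint (lo + value)/2.
Start at 0.
Step 1: sign = +, move right. Bounds: (0, +inf). Value = 1
Step 2: sign = -, move left. Bounds: (0, 1). Value = 1/2
Step 3: sign = +, move right. Bounds: (1/2, 1). Value = 3/4
Step 4: sign = +, move right. Bounds: (3/4, 1). Value = 7/8
The surreal number with sign expansion +-++ is 7/8.

7/8


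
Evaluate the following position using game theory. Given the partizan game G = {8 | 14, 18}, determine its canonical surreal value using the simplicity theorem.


Left options: {8}, max = 8
Right options: {14, 18}, min = 14
All options are numbers and max(Left) < min(Right), so by the simplicity theorem the value is the simplest (earliest-born) number strictly between 8 and 14.
Integers 9 through 13 all lie strictly between 8 and 14.
Among integers, the simplest (lowest birthday = smallest |n|; 0 is born on day 0, +-n on day n) is 9.
No non-integer in the interval can be simpler: if x is a non-integer in the interval, then floor(x) or ceil(x) also lies in the interval (the interval contains an integer), and both are proper prefixes of x's sign expansion, i.e. born earlier. So the game value is 9.
Game value = 9

9


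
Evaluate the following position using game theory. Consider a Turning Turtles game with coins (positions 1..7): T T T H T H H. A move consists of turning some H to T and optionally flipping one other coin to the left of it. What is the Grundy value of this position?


Coins: T T T H T H H
Key fact: a single head at position k behaves exactly like a Nim heap of size k (turning it to T and optionally flipping a coin at j < k corresponds to moving the heap from k to j, or to 0), and heads combine as a disjunctive sum (two heads at the same place would cancel, matching j XOR j = 0). So the Nim-value is the XOR of the 1-indexed positions of the heads.
Face-up positions (1-indexed): [4, 6, 7]
XOR 0 with 4: 0 XOR 4 = 4
XOR 4 with 6: 4 XOR 6 = 2
XOR 2 with 7: 2 XOR 7 = 5
Nim-value = 5

5


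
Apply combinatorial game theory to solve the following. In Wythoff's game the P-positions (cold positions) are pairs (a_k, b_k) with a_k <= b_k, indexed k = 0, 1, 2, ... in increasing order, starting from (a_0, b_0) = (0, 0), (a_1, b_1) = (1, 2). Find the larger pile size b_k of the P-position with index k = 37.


By Wythoff's theorem, a_k = floor(k * phi) and b_k = floor(k * phi^2) = a_k + k, where phi = (1 + sqrt(5))/2 is the golden ratio.
phi = (1 + sqrt(5))/2 = 1.618034
phi^2 = phi + 1 = 2.618034
k = 37
k * phi^2 = 37 * 2.618034 = 96.867258
b_37 = floor(k * phi^2) = 96 (check: a_37 + k = 59 + 37 = 96)

96


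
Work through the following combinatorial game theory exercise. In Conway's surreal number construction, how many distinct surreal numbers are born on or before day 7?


Day 0: {|} = 0 is born. Count = 1.
Day n: the number of surreal numbers born by day n is 2^(n+1) - 1.
By day 0: 2^1 - 1 = 1
By day 1: 2^2 - 1 = 3
By day 2: 2^3 - 1 = 7
By day 3: 2^4 - 1 = 15
By day 4: 2^5 - 1 = 31
By day 5: 2^6 - 1 = 63
By day 6: 2^7 - 1 = 127
By day 7: 2^8 - 1 = 255
By day 7: 255 surreal numbers.

255


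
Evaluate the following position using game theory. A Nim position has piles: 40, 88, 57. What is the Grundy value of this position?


We need the XOR (exclusive or) of all pile sizes.
After XOR-ing pile 1 (size 40): 0 XOR 40 = 40
After XOR-ing pile 2 (size 88): 40 XOR 88 = 112
After XOR-ing pile 3 (size 57): 112 XOR 57 = 73
The Nim-value of this position is 73.

73


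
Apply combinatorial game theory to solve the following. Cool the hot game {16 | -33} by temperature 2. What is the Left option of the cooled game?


Original game: {16 | -33} (a switch {a | b} with a > b).
Cooling by t (for t below the temperature (a - b)/2 = 49/2) taxes each move by t: {a | b} cooled by t is {a - t | b + t}.
Cooling amount: t = 2
Cooled Left option: 16 - 2 = 14
Cooled Right option: -33 + 2 = -31
Cooled game: {14 | -31}
Left option = 14

14


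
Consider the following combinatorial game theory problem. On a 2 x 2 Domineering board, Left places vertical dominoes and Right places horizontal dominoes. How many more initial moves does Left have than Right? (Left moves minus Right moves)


Board is 2 x 2 (rows x cols).
Left (vertical) placements: (rows-1) * cols = 1 * 2 = 2
Right (horizontal) placements: rows * (cols-1) = 2 * 1 = 2
Advantage = Left - Right = 2 - 2 = 0

0


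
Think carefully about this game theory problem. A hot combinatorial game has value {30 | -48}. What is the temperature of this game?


The game is {30 | -48}, a switch {a | b} with numbers a > b.
Cooling {a | b} by t gives {a - t | b + t}, which stops being hot when a - t = b + t, i.e. at t = (a - b)/2. So the temperature of a switch is (a - b)/2.
Temperature = (Left option - Right option) / 2
= (30 - (-48)) / 2
= 78 / 2
= 39

39


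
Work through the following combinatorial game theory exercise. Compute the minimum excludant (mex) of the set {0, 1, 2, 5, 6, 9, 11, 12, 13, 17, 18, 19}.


Set = {0, 1, 2, 5, 6, 9, 11, 12, 13, 17, 18, 19}
0 is in the set.
1 is in the set.
2 is in the set.
3 is NOT in the set. This is the mex.
mex = 3

3


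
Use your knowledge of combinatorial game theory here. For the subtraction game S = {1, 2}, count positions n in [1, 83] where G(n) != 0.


Subtraction set S = {1, 2}, so G(n) = n mod 3.
G(n) = 0 when n is a multiple of 3.
Multiples of 3 in [1, 83]: 27
N-positions (nonzero Grundy) = 83 - 27 = 56

56


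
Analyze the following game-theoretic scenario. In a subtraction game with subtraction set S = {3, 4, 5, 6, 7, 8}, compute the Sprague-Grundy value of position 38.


The subtraction set is S = {3, 4, 5, 6, 7, 8}.
G(k) = mex{ G(k - s) : s in S, s <= k }. We compute iteratively: G(0) = 0.
G(1) = mex({}) = 0
G(2) = mex({}) = 0
G(3) = mex({0}) = 1
G(4) = mex({0}) = 1
G(5) = mex({0}) = 1
G(6) = mex({0, 1}) = 2
G(7) = mex({0, 1}) = 2
G(8) = mex({0, 1}) = 2
G(9) = mex({0, 1, 2}) = 3
G(10) = mex({0, 1, 2}) = 3
G(11) = mex({1, 2}) = 0
G(12) = mex({1, 2, 3}) = 0
G(13) = mex({1, 2, 3}) = 0
G(14) = mex({0, 2, 3}) = 1
G(15) = mex({0, 2, 3}) = 1
G(16) = mex({0, 2, 3}) = 1
G(17) = mex({0, 1, 3}) = 2
G(18) = mex({0, 1, 3}) = 2
Observe that G(11)..G(18) = 0, 0, 0, 1, 1, 1, 2, 2 repeats G(0)..G(7) = 0, 0, 0, 1, 1, 1, 2, 2.
For k >= max(S) = 8, G(k) is determined by the previous 8 values G(k-8)..G(k-1); a window of 8 consecutive values has recurred shifted by 11, so by induction G(k + 11) = G(k) for all k >= 0: the sequence is periodic from the start with period 11.
One period: G(0..10) = 0, 0, 0, 1, 1, 1, 2, 2, 2, 3, 3.
38 mod 11 = 5, so G(38) = G(5) = 1.

1


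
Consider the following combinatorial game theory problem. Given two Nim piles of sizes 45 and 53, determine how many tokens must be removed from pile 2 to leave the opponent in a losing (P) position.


Piles: 45 and 53
Current XOR: 45 XOR 53 = 24 (non-zero, so this is an N-position).
To make the XOR zero, we need to find a move that balances the piles.
For pile 2 (size 53): target = 53 XOR 24 = 45
We reduce pile 2 from 53 to 45.
Tokens removed: 53 - 45 = 8
Verification: 45 XOR 45 = 0

8
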